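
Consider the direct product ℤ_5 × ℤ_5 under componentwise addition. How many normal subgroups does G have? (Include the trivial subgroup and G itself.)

G is abelian, so every subgroup is normal.
G has 8 subgroups in total, hence 8 normal subgroups.

8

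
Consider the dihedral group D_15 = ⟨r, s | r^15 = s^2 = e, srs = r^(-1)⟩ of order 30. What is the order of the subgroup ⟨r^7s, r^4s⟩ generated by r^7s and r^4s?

10

|⟨r^7s⟩| = 2 and |⟨r^4s⟩| = 2, so |H| is a multiple of lcm(2, 2) = 2 and divides |G| = 30.
Closing under the operation: H = {e, r^3, r^6, r^9, r^12, rs, r^4s, r^7s, r^10s, r^13s}, so |H| = 10.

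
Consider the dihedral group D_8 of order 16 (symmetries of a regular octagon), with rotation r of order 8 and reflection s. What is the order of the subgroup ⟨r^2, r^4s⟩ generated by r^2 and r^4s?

|⟨r^2⟩| = 4 and |⟨r^4s⟩| = 2, so |H| is a multiple of lcm(4, 2) = 4 and divides |G| = 16.
Closing under the operation: H = {e, r^2, r^4, r^6, s, r^2s, r^4s, r^6s}, so |H| = 8.

8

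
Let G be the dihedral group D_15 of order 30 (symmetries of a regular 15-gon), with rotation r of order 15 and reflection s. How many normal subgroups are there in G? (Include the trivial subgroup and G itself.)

G has 28 subgroups. Checking conjugation-invariance by order — order 1: 1/1 normal; order 2: 0/15 normal; order 3: 1/1 normal; order 5: 1/1 normal; order 6: 0/5 normal; order 10: 0/3 normal; order 15: 1/1 normal; order 30: 1/1 normal.
Total normal subgroups: 5.

5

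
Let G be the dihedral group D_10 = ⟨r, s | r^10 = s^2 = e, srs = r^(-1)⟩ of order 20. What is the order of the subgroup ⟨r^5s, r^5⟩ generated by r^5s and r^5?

4

|⟨r^5s⟩| = 2 and |⟨r^5⟩| = 2, so |H| is a multiple of lcm(2, 2) = 2 and divides |G| = 20.
Closing under the operation: H = {e, r^5, s, r^5s}, so |H| = 4.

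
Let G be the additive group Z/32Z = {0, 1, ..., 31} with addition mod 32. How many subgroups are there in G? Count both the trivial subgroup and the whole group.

A cyclic group of order 32 has exactly one subgroup for each divisor of 32.
Divisors of 32: 1, 2, 4, 8, 16, 32.
So Z/32Z has 6 subgroups.

6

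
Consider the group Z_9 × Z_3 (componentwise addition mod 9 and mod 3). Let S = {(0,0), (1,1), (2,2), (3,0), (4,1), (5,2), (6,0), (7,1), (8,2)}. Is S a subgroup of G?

Yes

|S| = 9 divides |G| = 27, consistent with Lagrange.
S contains the identity, every element's inverse is in S, and S is closed under +: it is a subgroup.
In fact S = ⟨(7,1)⟩.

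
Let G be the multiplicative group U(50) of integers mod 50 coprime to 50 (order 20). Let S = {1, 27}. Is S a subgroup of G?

No

27 ∈ S but its inverse 13 ∉ S, so S is not a subgroup.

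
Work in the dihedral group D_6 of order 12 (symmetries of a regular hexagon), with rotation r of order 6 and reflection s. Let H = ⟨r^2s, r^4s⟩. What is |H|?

6

|⟨r^2s⟩| = 2 and |⟨r^4s⟩| = 2, so |H| is a multiple of lcm(2, 2) = 2 and divides |G| = 12.
Closing under the operation: H = {e, r^2, r^4, s, r^2s, r^4s}, so |H| = 6.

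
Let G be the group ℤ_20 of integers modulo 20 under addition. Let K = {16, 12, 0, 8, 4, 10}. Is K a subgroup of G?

|K| = 6 does not divide |G| = 20, so by Lagrange K is not a subgroup.

No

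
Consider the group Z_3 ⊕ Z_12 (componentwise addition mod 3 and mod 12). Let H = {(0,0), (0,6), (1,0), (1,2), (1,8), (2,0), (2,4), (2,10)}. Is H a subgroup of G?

No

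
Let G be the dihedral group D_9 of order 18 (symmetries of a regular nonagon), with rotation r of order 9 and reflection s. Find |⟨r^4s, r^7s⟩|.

6

|⟨r^4s⟩| = 2 and |⟨r^7s⟩| = 2, so |H| is a multiple of lcm(2, 2) = 2 and divides |G| = 18.
Closing under the operation: H = {e, r^3, r^6, rs, r^4s, r^7s}, so |H| = 6.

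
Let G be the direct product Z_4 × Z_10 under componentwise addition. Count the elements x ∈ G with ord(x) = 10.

12

An element (a,b) has order lcm(ord(a), ord(b)); count pairs with lcm equal to 10.
Enumerating gives 12 such elements.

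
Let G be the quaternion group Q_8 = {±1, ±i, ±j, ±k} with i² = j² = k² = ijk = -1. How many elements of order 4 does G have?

6

The elements of order 4 are: i, -i, j, -j, k, -k.
That's 6.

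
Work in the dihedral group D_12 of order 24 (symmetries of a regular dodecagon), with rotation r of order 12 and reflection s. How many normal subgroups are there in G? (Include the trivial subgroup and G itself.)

9

G has 34 subgroups. Checking conjugation-invariance by order — order 1: 1/1 normal; order 2: 1/13 normal; order 3: 1/1 normal; order 4: 1/7 normal; order 6: 1/5 normal; order 8: 0/3 normal; order 12: 3/3 normal; order 24: 1/1 normal.
Total normal subgroups: 9.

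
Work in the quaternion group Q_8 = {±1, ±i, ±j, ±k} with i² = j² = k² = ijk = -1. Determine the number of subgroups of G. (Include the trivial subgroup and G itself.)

|G| = 8, so by Lagrange every subgroup order divides 8. Divisors: 1, 2, 4, 8.
Subgroups by order — order 1: 1; order 2: 1; order 4: 3; order 8: 1.
Total: 1 + 1 + 3 + 1 = 6.

6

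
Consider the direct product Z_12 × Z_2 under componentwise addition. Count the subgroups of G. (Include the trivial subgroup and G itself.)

16

|G| = 24, so by Lagrange every subgroup order divides 24. Divisors: 1, 2, 3, 4, 6, 8, 12, 24.
Subgroups by order — order 1: 1; order 2: 3; order 3: 1; order 4: 3; order 6: 3; order 8: 1; order 12: 3; order 24: 1.
Total: 1 + 3 + 1 + 3 + 3 + 1 + 3 + 1 = 16.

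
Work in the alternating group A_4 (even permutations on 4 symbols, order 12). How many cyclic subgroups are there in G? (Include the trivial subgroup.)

A cyclic subgroup of order d is generated by each of its φ(d) elements of order d, so the cyclic subgroups of order d number (#elements of order d)/φ(d).
Cyclic subgroups by order — order 1: 1; order 2: 3; order 3: 4.
Total: 8.

8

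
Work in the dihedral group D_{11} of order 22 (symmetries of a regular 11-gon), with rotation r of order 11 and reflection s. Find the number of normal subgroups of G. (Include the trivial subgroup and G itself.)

3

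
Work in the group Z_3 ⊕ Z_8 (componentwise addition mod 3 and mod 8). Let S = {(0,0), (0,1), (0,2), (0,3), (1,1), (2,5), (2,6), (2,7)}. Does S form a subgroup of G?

No

(0,1) ∈ S but its inverse (0,7) ∉ S, so S is not a subgroup.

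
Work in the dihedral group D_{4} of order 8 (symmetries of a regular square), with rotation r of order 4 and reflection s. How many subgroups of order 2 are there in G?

|G| = 8 and 2 | 8, so subgroups of order 2 are possible by Lagrange.
The subgroups of order 2 are: {e, r^2}; {e, r^2s}; {e, r^3s}; {e, rs}; … (5 in all).
So G has 5 subgroups of order 2.

5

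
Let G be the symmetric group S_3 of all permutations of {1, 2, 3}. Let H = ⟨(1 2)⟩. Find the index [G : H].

|⟨(1 2)⟩| = 2 and |G| = 6.
By Lagrange, [G : H] = |G|/|H| = 6/2 = 3.

3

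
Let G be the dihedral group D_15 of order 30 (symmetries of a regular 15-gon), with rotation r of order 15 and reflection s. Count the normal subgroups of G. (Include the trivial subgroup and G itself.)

G has 28 subgroups. Checking conjugation-invariance by order — order 1: 1/1 normal; order 2: 0/15 normal; order 3: 1/1 normal; order 5: 1/1 normal; order 6: 0/5 normal; order 10: 0/3 normal; order 15: 1/1 normal; order 30: 1/1 normal.
Total normal subgroups: 5.

5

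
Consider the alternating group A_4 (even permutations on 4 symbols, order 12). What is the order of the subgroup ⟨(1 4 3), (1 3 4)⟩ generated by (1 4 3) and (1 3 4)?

|⟨(1 4 3)⟩| = 3 and |⟨(1 3 4)⟩| = 3, so |H| is a multiple of lcm(3, 3) = 3 and divides |G| = 12.
Closing under the operation: H = {e, (1 3 4), (1 4 3)}, so |H| = 3.

3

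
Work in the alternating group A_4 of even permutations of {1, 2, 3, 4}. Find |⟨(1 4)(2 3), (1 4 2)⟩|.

|⟨(1 4)(2 3)⟩| = 2 and |⟨(1 4 2)⟩| = 3, so |H| is a multiple of lcm(2, 3) = 6 and divides |G| = 12.
Closing {(1 4)(2 3), (1 4 2)} under the group operation gives all of G, so |H| = 12.

12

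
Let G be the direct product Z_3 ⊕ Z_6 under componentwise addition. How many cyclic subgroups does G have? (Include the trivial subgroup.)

10

Each element a generates a cyclic subgroup ⟨a⟩; distinct elements may generate the same one (a cyclic group of order d has φ(d) generators).
Cyclic subgroups by order — order 1: 1; order 2: 1; order 3: 4; order 6: 4.
Total: 10.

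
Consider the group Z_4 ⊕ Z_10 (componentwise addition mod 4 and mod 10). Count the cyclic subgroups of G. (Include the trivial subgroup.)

12

Each element a generates a cyclic subgroup ⟨a⟩; distinct elements may generate the same one (a cyclic group of order d has φ(d) generators).
Cyclic subgroups by order — order 1: 1; order 2: 3; order 4: 2; order 5: 1; order 10: 3; order 20: 2.
Total: 12.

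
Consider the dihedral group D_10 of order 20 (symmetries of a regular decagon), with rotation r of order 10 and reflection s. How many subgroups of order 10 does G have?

|G| = 20 and 10 | 20, so subgroups of order 10 are possible by Lagrange.
The subgroups of order 10 are: {e, r, r^2, r^3, r^4, r^5, r^6, r^7, r^8, r^9}; {e, r^2, r^4, r^6, r^8, s, r^2s, r^4s, r^6s, r^8s}; {e, r^2, r^4, r^6, r^8, rs, r^3s, r^5s, r^7s, r^9s}.
So G has 3 subgroups of order 10.

3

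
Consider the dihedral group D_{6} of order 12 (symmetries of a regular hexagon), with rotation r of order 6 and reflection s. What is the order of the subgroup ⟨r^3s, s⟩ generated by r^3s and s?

4

|⟨r^3s⟩| = 2 and |⟨s⟩| = 2, so |H| is a multiple of lcm(2, 2) = 2 and divides |G| = 12.
Closing under the operation: H = {e, r^3, s, r^3s}, so |H| = 4.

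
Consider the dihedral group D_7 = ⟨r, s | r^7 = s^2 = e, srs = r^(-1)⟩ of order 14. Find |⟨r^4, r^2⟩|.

|⟨r^4⟩| = 7 and |⟨r^2⟩| = 7, so |H| is a multiple of lcm(7, 7) = 7 and divides |G| = 14.
Closing under the operation: H = {e, r, r^2, r^3, r^4, r^5, r^6}, so |H| = 7.

7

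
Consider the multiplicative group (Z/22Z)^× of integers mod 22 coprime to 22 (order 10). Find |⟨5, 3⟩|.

5

|⟨5⟩| = 5 and |⟨3⟩| = 5, so |H| is a multiple of lcm(5, 5) = 5 and divides |G| = 10.
Closing under the operation: H = {1, 3, 5, 9, 15}, so |H| = 5.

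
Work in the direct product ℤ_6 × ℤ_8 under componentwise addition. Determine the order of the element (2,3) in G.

The order of (2,3) in Z_6 × Z_8 is lcm(ord(2) in Z_6, ord(3) in Z_8).
ord(2) = 3 and ord(3) = 8, so |⟨(2,3)⟩| = lcm(3, 8) = 24.

24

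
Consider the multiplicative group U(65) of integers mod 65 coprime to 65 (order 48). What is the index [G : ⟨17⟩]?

|⟨17⟩| = 12 and |G| = 48.
By Lagrange, [G : H] = |G|/|H| = 48/12 = 4.

4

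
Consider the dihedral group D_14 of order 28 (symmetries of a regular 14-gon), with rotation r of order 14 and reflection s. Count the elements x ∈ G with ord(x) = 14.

6

The elements of order 14 are: r, r^3, r^5, r^9, r^11, r^13.
That's 6.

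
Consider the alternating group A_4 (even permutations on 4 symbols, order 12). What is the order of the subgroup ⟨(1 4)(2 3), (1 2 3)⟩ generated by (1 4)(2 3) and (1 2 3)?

12

|⟨(1 4)(2 3)⟩| = 2 and |⟨(1 2 3)⟩| = 3, so |H| is a multiple of lcm(2, 3) = 6 and divides |G| = 12.
Closing {(1 4)(2 3), (1 2 3)} under the group operation gives all of G, so |H| = 12.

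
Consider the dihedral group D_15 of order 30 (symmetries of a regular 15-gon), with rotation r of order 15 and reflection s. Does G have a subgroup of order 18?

18 does not divide |G| = 30, so by Lagrange no subgroup of order 18 exists.

No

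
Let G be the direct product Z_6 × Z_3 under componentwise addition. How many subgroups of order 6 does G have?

|G| = 18 and 6 | 18, so subgroups of order 6 are possible by Lagrange.
The subgroups of order 6 are: {(0,0), (0,1), (0,2), (3,0), (3,1), (3,2)}; {(0,0), (1,0), (2,0), (3,0), (4,0), (5,0)}; {(0,0), (1,1), (2,2), (3,0), (4,1), (5,2)}; {(0,0), (1,2), (2,1), (3,0), (4,2), (5,1)}.
So G has 4 subgroups of order 6.

4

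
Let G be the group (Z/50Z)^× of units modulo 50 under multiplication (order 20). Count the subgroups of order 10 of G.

1

|G| = 20 and 10 | 20, so subgroups of order 10 are possible by Lagrange.
The subgroups of order 10 are: {1, 9, 11, 19, 21, 29, 31, 39, 41, 49}.
So G has 1 subgroup of order 10.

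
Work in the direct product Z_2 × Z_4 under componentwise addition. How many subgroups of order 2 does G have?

3

|G| = 8 and 2 | 8, so subgroups of order 2 are possible by Lagrange.
The subgroups of order 2 are: {(0,0), (0,2)}; {(0,0), (1,0)}; {(0,0), (1,2)}.
So G has 3 subgroups of order 2.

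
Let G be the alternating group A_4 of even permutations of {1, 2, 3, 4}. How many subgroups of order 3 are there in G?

4

|G| = 12 and 3 | 12, so subgroups of order 3 are possible by Lagrange.
The subgroups of order 3 are: {e, (1 2 3), (1 3 2)}; {e, (1 2 4), (1 4 2)}; {e, (1 3 4), (1 4 3)}; {e, (2 3 4), (2 4 3)}.
So G has 4 subgroups of order 3.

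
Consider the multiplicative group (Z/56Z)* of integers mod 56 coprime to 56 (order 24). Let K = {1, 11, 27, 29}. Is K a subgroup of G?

No

11 ∈ K but its inverse 51 ∉ K, so K is not a subgroup.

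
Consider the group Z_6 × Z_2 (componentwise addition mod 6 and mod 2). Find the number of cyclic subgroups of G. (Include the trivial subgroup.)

Group the elements of G by the cyclic subgroup they generate; each cyclic subgroup of order d accounts for φ(d) elements.
Cyclic subgroups by order — order 1: 1; order 2: 3; order 3: 1; order 6: 3.
Total: 8.

8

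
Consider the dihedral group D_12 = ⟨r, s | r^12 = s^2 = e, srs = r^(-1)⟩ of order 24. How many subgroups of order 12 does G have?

|G| = 24 and 12 | 24, so subgroups of order 12 are possible by Lagrange.
The subgroups of order 12 are: {e, r, r^2, r^3, r^4, r^5, r^6, r^7, r^8, r^9, r^10, r^11}; {e, r^2, r^4, r^6, r^8, r^10, s, r^2s, r^4s, r^6s, r^8s, r^10s}; {e, r^2, r^4, r^6, r^8, r^10, rs, r^3s, r^5s, r^7s, r^9s, r^11s}.
So G has 3 subgroups of order 12.

3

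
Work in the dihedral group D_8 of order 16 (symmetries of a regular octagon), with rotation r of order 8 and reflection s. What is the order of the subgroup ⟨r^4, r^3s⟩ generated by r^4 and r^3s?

4

|⟨r^4⟩| = 2 and |⟨r^3s⟩| = 2, so |H| is a multiple of lcm(2, 2) = 2 and divides |G| = 16.
Closing under the operation: H = {e, r^4, r^3s, r^7s}, so |H| = 4.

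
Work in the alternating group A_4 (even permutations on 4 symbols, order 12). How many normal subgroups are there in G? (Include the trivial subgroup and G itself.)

G has 10 subgroups. Checking conjugation-invariance by order — order 1: 1/1 normal; order 2: 0/3 normal; order 3: 0/4 normal; order 4: 1/1 normal; order 12: 1/1 normal.
Total normal subgroups: 3.

3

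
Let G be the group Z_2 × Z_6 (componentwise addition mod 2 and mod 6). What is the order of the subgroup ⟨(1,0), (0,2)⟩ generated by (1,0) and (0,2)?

6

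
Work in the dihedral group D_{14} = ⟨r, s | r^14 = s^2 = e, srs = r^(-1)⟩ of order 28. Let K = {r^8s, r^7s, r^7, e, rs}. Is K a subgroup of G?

No

|K| = 5 does not divide |G| = 28, so by Lagrange K is not a subgroup.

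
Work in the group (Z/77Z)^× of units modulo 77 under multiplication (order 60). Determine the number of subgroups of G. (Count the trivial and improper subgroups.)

|G| = 60, so by Lagrange every subgroup order divides 60. Divisors: 1, 2, 3, 4, 5, 6, 10, 12, 15, 20, 30, 60.
Subgroups by order — order 1: 1; order 2: 3; order 3: 1; order 4: 1; order 5: 1; order 6: 3; order 10: 3; order 12: 1; order 15: 1; order 20: 1; order 30: 3; order 60: 1.
Total: 1 + 3 + 1 + 1 + 1 + 3 + 3 + 1 + 1 + 1 + 3 + 1 = 20.

20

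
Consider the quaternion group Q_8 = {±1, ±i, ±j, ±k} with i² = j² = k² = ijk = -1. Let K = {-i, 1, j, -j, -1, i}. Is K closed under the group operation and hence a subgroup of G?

|K| = 6 does not divide |G| = 8, so by Lagrange K is not a subgroup.

No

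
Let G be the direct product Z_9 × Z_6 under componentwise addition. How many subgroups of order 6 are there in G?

4

|G| = 54 and 6 | 54, so subgroups of order 6 are possible by Lagrange.
The subgroups of order 6 are: {(0,0), (0,1), (0,2), (0,3), (0,4), (0,5)}; {(0,0), (0,3), (3,0), (3,3), (6,0), (6,3)}; {(0,0), (0,3), (3,1), (3,4), (6,2), (6,5)}; {(0,0), (0,3), (3,2), (3,5), (6,1), (6,4)}.
So G has 4 subgroups of order 6.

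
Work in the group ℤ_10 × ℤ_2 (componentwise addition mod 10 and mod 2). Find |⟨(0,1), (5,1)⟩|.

|⟨(0,1)⟩| = 2 and |⟨(5,1)⟩| = 2, so |H| is a multiple of lcm(2, 2) = 2 and divides |G| = 20.
Closing under the operation: H = {(0,0), (0,1), (5,0), (5,1)}, so |H| = 4.

4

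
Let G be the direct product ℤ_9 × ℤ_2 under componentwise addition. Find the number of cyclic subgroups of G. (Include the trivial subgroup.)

6

Group the elements of G by the cyclic subgroup they generate; each cyclic subgroup of order d accounts for φ(d) elements.
Cyclic subgroups by order — order 1: 1; order 2: 1; order 3: 1; order 6: 1; order 9: 1; order 18: 1.
Total: 6.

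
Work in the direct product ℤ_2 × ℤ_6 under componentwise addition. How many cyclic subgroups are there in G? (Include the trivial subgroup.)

Each element a generates a cyclic subgroup ⟨a⟩; distinct elements may generate the same one (a cyclic group of order d has φ(d) generators).
Cyclic subgroups by order — order 1: 1; order 2: 3; order 3: 1; order 6: 3.
Total: 8.

8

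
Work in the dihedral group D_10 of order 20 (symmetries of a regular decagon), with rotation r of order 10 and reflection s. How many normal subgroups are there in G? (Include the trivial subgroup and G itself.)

G has 22 subgroups. Checking conjugation-invariance by order — order 1: 1/1 normal; order 2: 1/11 normal; order 4: 0/5 normal; order 5: 1/1 normal; order 10: 3/3 normal; order 20: 1/1 normal.
Total normal subgroups: 7.

7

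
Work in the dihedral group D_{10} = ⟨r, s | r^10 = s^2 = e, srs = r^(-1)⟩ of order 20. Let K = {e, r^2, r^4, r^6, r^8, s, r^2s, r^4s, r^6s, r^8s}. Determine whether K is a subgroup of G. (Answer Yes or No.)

Yes

|K| = 10 divides |G| = 20, consistent with Lagrange.
K contains the identity, every element's inverse is in K, and K is closed under ·: it is a subgroup.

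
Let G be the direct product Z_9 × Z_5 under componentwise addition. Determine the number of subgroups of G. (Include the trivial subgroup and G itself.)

|G| = 45, so by Lagrange every subgroup order divides 45. Divisors: 1, 3, 5, 9, 15, 45.
Subgroups by order — order 1: 1; order 3: 1; order 5: 1; order 9: 1; order 15: 1; order 45: 1.
Total: 1 + 1 + 1 + 1 + 1 + 1 = 6.

6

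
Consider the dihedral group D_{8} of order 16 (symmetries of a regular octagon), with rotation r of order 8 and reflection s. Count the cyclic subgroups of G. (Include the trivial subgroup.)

12

Each element a generates a cyclic subgroup ⟨a⟩; distinct elements may generate the same one (a cyclic group of order d has φ(d) generators).
Cyclic subgroups by order — order 1: 1; order 2: 9; order 4: 1; order 8: 1.
Total: 12.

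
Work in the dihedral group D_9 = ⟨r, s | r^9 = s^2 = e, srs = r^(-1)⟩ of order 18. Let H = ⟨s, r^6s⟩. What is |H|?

|⟨s⟩| = 2 and |⟨r^6s⟩| = 2, so |H| is a multiple of lcm(2, 2) = 2 and divides |G| = 18.
Closing under the operation: H = {e, r^3, r^6, s, r^3s, r^6s}, so |H| = 6.

6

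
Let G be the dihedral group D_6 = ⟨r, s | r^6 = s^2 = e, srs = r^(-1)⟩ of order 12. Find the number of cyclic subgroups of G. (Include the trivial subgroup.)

10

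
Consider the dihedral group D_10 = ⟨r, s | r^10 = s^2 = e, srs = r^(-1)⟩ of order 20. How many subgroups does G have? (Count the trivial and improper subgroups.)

22

|G| = 20, so by Lagrange every subgroup order divides 20. Divisors: 1, 2, 4, 5, 10, 20.
Subgroups by order — order 1: 1; order 2: 11; order 4: 5; order 5: 1; order 10: 3; order 20: 1.
Total: 1 + 11 + 5 + 1 + 3 + 1 = 22.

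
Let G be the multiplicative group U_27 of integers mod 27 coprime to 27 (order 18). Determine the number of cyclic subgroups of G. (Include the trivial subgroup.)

6

Each element a generates a cyclic subgroup ⟨a⟩; distinct elements may generate the same one (a cyclic group of order d has φ(d) generators).
Cyclic subgroups by order — order 1: 1; order 2: 1; order 3: 1; order 6: 1; order 9: 1; order 18: 1.
Total: 6.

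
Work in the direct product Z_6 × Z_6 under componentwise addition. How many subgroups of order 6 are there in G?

12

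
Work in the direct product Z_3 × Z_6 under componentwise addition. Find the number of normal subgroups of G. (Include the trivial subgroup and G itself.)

12

G is abelian, so every subgroup is normal.
G has 12 subgroups in total, hence 12 normal subgroups.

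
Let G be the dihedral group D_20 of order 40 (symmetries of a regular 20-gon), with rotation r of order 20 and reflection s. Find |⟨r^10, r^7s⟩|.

|⟨r^10⟩| = 2 and |⟨r^7s⟩| = 2, so |H| is a multiple of lcm(2, 2) = 2 and divides |G| = 40.
Closing under the operation: H = {e, r^10, r^7s, r^17s}, so |H| = 4.

4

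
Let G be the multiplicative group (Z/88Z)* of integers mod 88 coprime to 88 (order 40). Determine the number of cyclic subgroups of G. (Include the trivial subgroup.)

Group the elements of G by the cyclic subgroup they generate; each cyclic subgroup of order d accounts for φ(d) elements.
Cyclic subgroups by order — order 1: 1; order 2: 7; order 5: 1; order 10: 7.
Total: 16.

16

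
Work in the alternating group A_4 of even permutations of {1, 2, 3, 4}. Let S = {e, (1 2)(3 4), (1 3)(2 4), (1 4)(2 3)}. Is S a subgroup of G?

Yes

|S| = 4 divides |G| = 12, consistent with Lagrange.
S contains the identity, every element's inverse is in S, and S is closed under ∘: it is a subgroup.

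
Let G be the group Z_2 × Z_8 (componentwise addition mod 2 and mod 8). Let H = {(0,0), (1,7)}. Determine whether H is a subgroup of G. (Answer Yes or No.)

No

(1,7) ∈ H but its inverse (1,1) ∉ H, so H is not a subgroup.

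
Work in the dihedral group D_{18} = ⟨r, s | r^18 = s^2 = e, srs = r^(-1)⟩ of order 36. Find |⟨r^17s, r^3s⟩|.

18

|⟨r^17s⟩| = 2 and |⟨r^3s⟩| = 2, so |H| is a multiple of lcm(2, 2) = 2 and divides |G| = 36.
Closing under the operation: H = {e, r^2, r^4, r^6, r^8, r^10, r^12, r^14, r^16, rs, r^3s, r^5s, r^7s, r^9s, r^11s, r^13s, r^15s, r^17s}, so |H| = 18.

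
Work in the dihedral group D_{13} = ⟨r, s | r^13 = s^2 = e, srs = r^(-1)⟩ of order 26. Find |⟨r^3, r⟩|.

|⟨r^3⟩| = 13 and |⟨r⟩| = 13, so |H| is a multiple of lcm(13, 13) = 13 and divides |G| = 26.
Closing under the operation: H = {e, r, r^2, r^3, r^4, r^5, r^6, r^7, r^8, r^9, r^10, r^11, r^12}, so |H| = 13.

13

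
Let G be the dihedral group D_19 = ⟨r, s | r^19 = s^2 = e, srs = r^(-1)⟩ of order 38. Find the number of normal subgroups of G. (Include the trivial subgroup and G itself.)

G has 22 subgroups. Checking conjugation-invariance by order — order 1: 1/1 normal; order 2: 0/19 normal; order 19: 1/1 normal; order 38: 1/1 normal.
Total normal subgroups: 3.

3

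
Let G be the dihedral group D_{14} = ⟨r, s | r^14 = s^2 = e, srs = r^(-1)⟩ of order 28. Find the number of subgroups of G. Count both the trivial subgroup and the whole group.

28

|G| = 28, so by Lagrange every subgroup order divides 28. Divisors: 1, 2, 4, 7, 14, 28.
Subgroups by order — order 1: 1; order 2: 15; order 4: 7; order 7: 1; order 14: 3; order 28: 1.
Total: 1 + 15 + 7 + 1 + 3 + 1 = 28.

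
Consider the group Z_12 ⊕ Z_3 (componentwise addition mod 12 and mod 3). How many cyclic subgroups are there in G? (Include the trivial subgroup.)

15

Each element a generates a cyclic subgroup ⟨a⟩; distinct elements may generate the same one (a cyclic group of order d has φ(d) generators).
Cyclic subgroups by order — order 1: 1; order 2: 1; order 3: 4; order 4: 1; order 6: 4; order 12: 4.
Total: 15.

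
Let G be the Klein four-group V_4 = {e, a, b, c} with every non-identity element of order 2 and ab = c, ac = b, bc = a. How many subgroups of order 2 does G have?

|G| = 4 and 2 | 4, so subgroups of order 2 are possible by Lagrange.
The subgroups of order 2 are: {e, a}; {e, b}; {e, c}.
So G has 3 subgroups of order 2.

3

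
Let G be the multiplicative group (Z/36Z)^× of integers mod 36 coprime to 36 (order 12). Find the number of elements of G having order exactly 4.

0

No element of G has order 4 (even though 4 | 12).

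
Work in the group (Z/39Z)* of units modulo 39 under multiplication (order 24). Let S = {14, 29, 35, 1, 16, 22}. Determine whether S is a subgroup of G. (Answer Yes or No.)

Yes

|S| = 6 divides |G| = 24, consistent with Lagrange.
S contains the identity, every element's inverse is in S, and S is closed under ·: it is a subgroup.
In fact S = ⟨35⟩.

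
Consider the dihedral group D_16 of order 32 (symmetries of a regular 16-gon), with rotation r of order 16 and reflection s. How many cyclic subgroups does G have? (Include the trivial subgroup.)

21

Group the elements of G by the cyclic subgroup they generate; each cyclic subgroup of order d accounts for φ(d) elements.
Cyclic subgroups by order — order 1: 1; order 2: 17; order 4: 1; order 8: 1; order 16: 1.
Total: 21.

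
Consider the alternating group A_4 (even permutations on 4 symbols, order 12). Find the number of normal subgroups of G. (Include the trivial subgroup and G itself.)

G has 10 subgroups. Checking conjugation-invariance by order — order 1: 1/1 normal; order 2: 0/3 normal; order 3: 0/4 normal; order 4: 1/1 normal; order 12: 1/1 normal.
Total normal subgroups: 3.

3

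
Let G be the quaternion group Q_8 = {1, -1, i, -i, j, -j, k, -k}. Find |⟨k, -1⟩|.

|⟨k⟩| = 4 and |⟨-1⟩| = 2, so |H| is a multiple of lcm(4, 2) = 4 and divides |G| = 8.
Closing under the operation: H = {1, -1, k, -k}, so |H| = 4.

4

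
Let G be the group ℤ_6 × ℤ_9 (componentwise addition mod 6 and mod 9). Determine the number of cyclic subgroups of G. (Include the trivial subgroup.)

Group the elements of G by the cyclic subgroup they generate; each cyclic subgroup of order d accounts for φ(d) elements.
Cyclic subgroups by order — order 1: 1; order 2: 1; order 3: 4; order 6: 4; order 9: 3; order 18: 3.
Total: 16.

16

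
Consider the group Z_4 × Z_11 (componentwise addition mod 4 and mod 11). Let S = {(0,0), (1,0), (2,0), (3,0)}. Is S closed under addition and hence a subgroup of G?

|S| = 4 divides |G| = 44, consistent with Lagrange.
S contains the identity, every element's inverse is in S, and S is closed under +: it is a subgroup.
In fact S = ⟨(1,0)⟩.

Yes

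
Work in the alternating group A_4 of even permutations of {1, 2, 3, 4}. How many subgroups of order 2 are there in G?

3

|G| = 12 and 2 | 12, so subgroups of order 2 are possible by Lagrange.
The subgroups of order 2 are: {e, (1 2)(3 4)}; {e, (1 3)(2 4)}; {e, (1 4)(2 3)}.
So G has 3 subgroups of order 2.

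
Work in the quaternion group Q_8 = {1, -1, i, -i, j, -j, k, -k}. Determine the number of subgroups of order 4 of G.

3

|G| = 8 and 4 | 8, so subgroups of order 4 are possible by Lagrange.
The subgroups of order 4 are: {1, -1, i, -i}; {1, -1, j, -j}; {1, -1, k, -k}.
So G has 3 subgroups of order 4.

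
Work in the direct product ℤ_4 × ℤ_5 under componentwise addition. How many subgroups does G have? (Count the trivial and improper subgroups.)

6

|G| = 20, so by Lagrange every subgroup order divides 20. Divisors: 1, 2, 4, 5, 10, 20.
Subgroups by order — order 1: 1; order 2: 1; order 4: 1; order 5: 1; order 10: 1; order 20: 1.
Total: 1 + 1 + 1 + 1 + 1 + 1 = 6.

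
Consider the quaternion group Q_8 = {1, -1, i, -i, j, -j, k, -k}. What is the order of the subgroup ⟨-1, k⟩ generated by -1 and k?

|⟨-1⟩| = 2 and |⟨k⟩| = 4, so |H| is a multiple of lcm(2, 4) = 4 and divides |G| = 8.
Closing under the operation: H = {1, -1, k, -k}, so |H| = 4.

4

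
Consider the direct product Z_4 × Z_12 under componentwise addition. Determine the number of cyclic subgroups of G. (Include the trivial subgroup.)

Group the elements of G by the cyclic subgroup they generate; each cyclic subgroup of order d accounts for φ(d) elements.
Cyclic subgroups by order — order 1: 1; order 2: 3; order 3: 1; order 4: 6; order 6: 3; order 12: 6.
Total: 20.

20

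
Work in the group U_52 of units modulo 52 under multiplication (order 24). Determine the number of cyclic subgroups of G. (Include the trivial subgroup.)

12

Group the elements of G by the cyclic subgroup they generate; each cyclic subgroup of order d accounts for φ(d) elements.
Cyclic subgroups by order — order 1: 1; order 2: 3; order 3: 1; order 4: 2; order 6: 3; order 12: 2.
Total: 12.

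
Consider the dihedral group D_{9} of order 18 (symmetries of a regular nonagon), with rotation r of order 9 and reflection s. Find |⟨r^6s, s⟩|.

6

|⟨r^6s⟩| = 2 and |⟨s⟩| = 2, so |H| is a multiple of lcm(2, 2) = 2 and divides |G| = 18.
Closing under the operation: H = {e, r^3, r^6, s, r^3s, r^6s}, so |H| = 6.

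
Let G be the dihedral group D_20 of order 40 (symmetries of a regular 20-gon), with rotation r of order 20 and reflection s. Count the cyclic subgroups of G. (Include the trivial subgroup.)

A cyclic subgroup of order d is generated by each of its φ(d) elements of order d, so the cyclic subgroups of order d number (#elements of order d)/φ(d).
Cyclic subgroups by order — order 1: 1; order 2: 21; order 4: 1; order 5: 1; order 10: 1; order 20: 1.
Total: 26.

26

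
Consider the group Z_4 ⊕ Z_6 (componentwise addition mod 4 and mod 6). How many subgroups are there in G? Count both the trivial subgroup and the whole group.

16

|G| = 24, so by Lagrange every subgroup order divides 24. Divisors: 1, 2, 3, 4, 6, 8, 12, 24.
Subgroups by order — order 1: 1; order 2: 3; order 3: 1; order 4: 3; order 6: 3; order 8: 1; order 12: 3; order 24: 1.
Total: 1 + 3 + 1 + 3 + 3 + 1 + 3 + 1 = 16.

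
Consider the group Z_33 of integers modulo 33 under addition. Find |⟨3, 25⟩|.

|⟨3⟩| = 11 and |⟨25⟩| = 33, so |H| is a multiple of lcm(11, 33) = 33 and divides |G| = 33.
Closing {3, 25} under the group operation gives all of G, so |H| = 33.

33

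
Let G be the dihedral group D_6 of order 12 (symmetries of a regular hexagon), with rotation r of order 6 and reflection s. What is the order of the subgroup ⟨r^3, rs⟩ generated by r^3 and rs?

4

|⟨r^3⟩| = 2 and |⟨rs⟩| = 2, so |H| is a multiple of lcm(2, 2) = 2 and divides |G| = 12.
Closing under the operation: H = {e, r^3, rs, r^4s}, so |H| = 4.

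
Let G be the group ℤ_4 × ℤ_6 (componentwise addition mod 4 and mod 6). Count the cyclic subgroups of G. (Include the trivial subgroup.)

Each element a generates a cyclic subgroup ⟨a⟩; distinct elements may generate the same one (a cyclic group of order d has φ(d) generators).
Cyclic subgroups by order — order 1: 1; order 2: 3; order 3: 1; order 4: 2; order 6: 3; order 12: 2.
Total: 12.

12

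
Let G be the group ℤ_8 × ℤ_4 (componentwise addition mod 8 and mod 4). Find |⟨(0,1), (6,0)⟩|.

|⟨(0,1)⟩| = 4 and |⟨(6,0)⟩| = 4, so |H| is a multiple of lcm(4, 4) = 4 and divides |G| = 32.
Closing under the operation: H = {(0,0), (0,1), (0,2), (0,3), (2,0), (2,1), (2,2), (2,3), (4,0), (4,1), (4,2), (4,3), (6,0), (6,1), (6,2), (6,3)}, so |H| = 16.

16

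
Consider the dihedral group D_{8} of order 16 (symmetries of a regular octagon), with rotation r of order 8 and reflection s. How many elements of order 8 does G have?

4

The elements of order 8 are: r, r^3, r^5, r^7.
That's 4.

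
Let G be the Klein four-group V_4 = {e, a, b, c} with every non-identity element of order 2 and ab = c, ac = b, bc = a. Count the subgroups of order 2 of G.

|G| = 4 and 2 | 4, so subgroups of order 2 are possible by Lagrange.
The subgroups of order 2 are: {e, a}; {e, b}; {e, c}.
So G has 3 subgroups of order 2.

3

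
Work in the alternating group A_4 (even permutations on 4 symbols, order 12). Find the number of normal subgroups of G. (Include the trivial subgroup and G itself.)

3

G has 10 subgroups. Checking conjugation-invariance by order — order 1: 1/1 normal; order 2: 0/3 normal; order 3: 0/4 normal; order 4: 1/1 normal; order 12: 1/1 normal.
Total normal subgroups: 3.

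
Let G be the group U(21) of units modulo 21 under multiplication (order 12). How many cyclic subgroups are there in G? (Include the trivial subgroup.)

8

Group the elements of G by the cyclic subgroup they generate; each cyclic subgroup of order d accounts for φ(d) elements.
Cyclic subgroups by order — order 1: 1; order 2: 3; order 3: 1; order 6: 3.
Total: 8.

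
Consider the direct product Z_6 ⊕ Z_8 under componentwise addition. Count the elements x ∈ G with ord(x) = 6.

An element (a,b) has order lcm(ord(a), ord(b)); count pairs with lcm equal to 6.
Enumerating gives 6 such elements.

6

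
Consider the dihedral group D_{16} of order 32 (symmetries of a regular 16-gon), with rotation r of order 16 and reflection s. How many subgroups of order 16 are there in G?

|G| = 32 and 16 | 32, so subgroups of order 16 are possible by Lagrange.
The subgroups of order 16 are: {e, r, r^2, r^3, r^4, r^5, r^6, r^7, r^8, r^9, r^10, r^11, r^12, r^13, r^14, r^15}; {e, r^2, r^4, r^6, r^8, r^10, r^12, r^14, s, r^2s, r^4s, r^6s, r^8s, r^10s, r^12s, r^14s}; {e, r^2, r^4, r^6, r^8, r^10, r^12, r^14, rs, r^3s, r^5s, r^7s, r^9s, r^11s, r^13s, r^15s}.
So G has 3 subgroups of order 16.

3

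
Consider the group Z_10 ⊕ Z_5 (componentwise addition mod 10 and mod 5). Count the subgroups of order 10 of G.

6

|G| = 50 and 10 | 50, so subgroups of order 10 are possible by Lagrange.
The subgroups of order 10 are: {(0,0), (0,1), (0,2), (0,3), (0,4), (5,0), (5,1), (5,2), (5,3), (5,4)}; {(0,0), (1,0), (2,0), (3,0), (4,0), (5,0), (6,0), (7,0), (8,0), (9,0)}; {(0,0), (1,1), (2,2), (3,3), (4,4), (5,0), (6,1), (7,2), (8,3), (9,4)}; {(0,0), (1,2), (2,4), (3,1), (4,3), (5,0), (6,2), (7,4), (8,1), (9,3)}; … (6 in all).
So G has 6 subgroups of order 10.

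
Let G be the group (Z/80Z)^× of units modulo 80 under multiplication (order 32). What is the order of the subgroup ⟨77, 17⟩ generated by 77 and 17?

|⟨77⟩| = 4 and |⟨17⟩| = 4, so |H| is a multiple of lcm(4, 4) = 4 and divides |G| = 32.
Closing under the operation: H = {1, 9, 13, 17, 21, 29, 33, 37, 41, 49, 53, 57, 61, 69, 73, 77}, so |H| = 16.

16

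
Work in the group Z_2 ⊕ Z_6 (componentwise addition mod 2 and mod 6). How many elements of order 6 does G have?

6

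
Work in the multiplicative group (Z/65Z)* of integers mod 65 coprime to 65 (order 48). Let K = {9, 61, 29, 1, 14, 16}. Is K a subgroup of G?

Yes

|K| = 6 divides |G| = 48, consistent with Lagrange.
K contains the identity, every element's inverse is in K, and K is closed under ·: it is a subgroup.
In fact K = ⟨29⟩.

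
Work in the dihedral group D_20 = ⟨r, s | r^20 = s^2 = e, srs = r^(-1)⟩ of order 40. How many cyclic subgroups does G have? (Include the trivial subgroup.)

Each element a generates a cyclic subgroup ⟨a⟩; distinct elements may generate the same one (a cyclic group of order d has φ(d) generators).
Cyclic subgroups by order — order 1: 1; order 2: 21; order 4: 1; order 5: 1; order 10: 1; order 20: 1.
Total: 26.

26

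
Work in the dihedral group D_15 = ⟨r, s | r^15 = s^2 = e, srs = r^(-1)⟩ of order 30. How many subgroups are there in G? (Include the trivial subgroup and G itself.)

|G| = 30, so by Lagrange every subgroup order divides 30. Divisors: 1, 2, 3, 5, 6, 10, 15, 30.
Subgroups by order — order 1: 1; order 2: 15; order 3: 1; order 5: 1; order 6: 5; order 10: 3; order 15: 1; order 30: 1.
Total: 1 + 15 + 1 + 1 + 5 + 3 + 1 + 1 = 28.

28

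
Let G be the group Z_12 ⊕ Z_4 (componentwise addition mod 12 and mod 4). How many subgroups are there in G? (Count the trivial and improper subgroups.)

|G| = 48, so by Lagrange every subgroup order divides 48. Divisors: 1, 2, 3, 4, 6, 8, 12, 16, 24, 48.
Subgroups by order — order 1: 1; order 2: 3; order 3: 1; order 4: 7; order 6: 3; order 8: 3; order 12: 7; order 16: 1; order 24: 3; order 48: 1.
Total: 1 + 3 + 1 + 7 + 3 + 3 + 7 + 1 + 3 + 1 = 30.

30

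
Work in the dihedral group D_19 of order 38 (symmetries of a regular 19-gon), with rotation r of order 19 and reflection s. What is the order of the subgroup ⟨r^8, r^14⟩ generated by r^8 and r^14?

19

|⟨r^8⟩| = 19 and |⟨r^14⟩| = 19, so |H| is a multiple of lcm(19, 19) = 19 and divides |G| = 38.
Closing under the operation: H = {e, r, r^2, r^3, r^4, r^5, r^6, r^7, r^8, r^9, r^10, r^11, r^12, r^13, r^14, r^15, r^16, r^17, r^18}, so |H| = 19.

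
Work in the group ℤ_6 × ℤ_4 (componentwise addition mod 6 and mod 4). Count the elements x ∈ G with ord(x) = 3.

2

An element (a,b) has order lcm(ord(a), ord(b)); count pairs with lcm equal to 3.
Enumerating gives 2 such elements.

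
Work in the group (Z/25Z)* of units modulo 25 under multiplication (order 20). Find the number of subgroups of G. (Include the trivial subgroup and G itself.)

6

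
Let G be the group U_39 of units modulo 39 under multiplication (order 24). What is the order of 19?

Compute successive powers of 19 mod 39: 19, 10, 34, 22, 28, 25, 7, 16, …; 19^12 ≡ 1 (mod 39).
So |⟨19⟩| = 12.

12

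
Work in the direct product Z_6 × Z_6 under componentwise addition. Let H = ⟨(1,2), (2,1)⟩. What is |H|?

12

|⟨(1,2)⟩| = 6 and |⟨(2,1)⟩| = 6, so |H| is a multiple of lcm(6, 6) = 6 and divides |G| = 36.
Closing under the operation: H = {(0,0), (0,3), (1,2), (1,5), (2,1), (2,4), (3,0), (3,3), (4,2), (4,5), (5,1), (5,4)}, so |H| = 12.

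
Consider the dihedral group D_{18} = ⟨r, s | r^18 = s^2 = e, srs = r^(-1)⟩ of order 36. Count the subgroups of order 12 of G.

3

|G| = 36 and 12 | 36, so subgroups of order 12 are possible by Lagrange.
The subgroups of order 12 are: {e, r^3, r^6, r^9, r^12, r^15, rs, r^4s, r^7s, r^10s, r^13s, r^16s}; {e, r^3, r^6, r^9, r^12, r^15, r^2s, r^5s, r^8s, r^11s, r^14s, r^17s}; {e, r^3, r^6, r^9, r^12, r^15, s, r^3s, r^6s, r^9s, r^12s, r^15s}.
So G has 3 subgroups of order 12.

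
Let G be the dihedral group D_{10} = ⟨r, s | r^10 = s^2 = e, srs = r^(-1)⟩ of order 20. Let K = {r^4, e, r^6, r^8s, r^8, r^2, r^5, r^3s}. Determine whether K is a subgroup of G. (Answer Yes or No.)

No

|K| = 8 does not divide |G| = 20, so by Lagrange K is not a subgroup.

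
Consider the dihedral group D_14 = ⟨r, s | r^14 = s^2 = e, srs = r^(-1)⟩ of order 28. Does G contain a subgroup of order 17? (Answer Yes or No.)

17 does not divide |G| = 28, so by Lagrange no subgroup of order 17 exists.

No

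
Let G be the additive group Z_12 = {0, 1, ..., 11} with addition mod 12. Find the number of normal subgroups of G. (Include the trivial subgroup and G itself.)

G is abelian, so every subgroup is normal.
G has 6 subgroups in total, hence 6 normal subgroups.

6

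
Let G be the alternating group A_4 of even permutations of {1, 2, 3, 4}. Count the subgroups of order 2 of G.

|G| = 12 and 2 | 12, so subgroups of order 2 are possible by Lagrange.
The subgroups of order 2 are: {e, (1 2)(3 4)}; {e, (1 3)(2 4)}; {e, (1 4)(2 3)}.
So G has 3 subgroups of order 2.

3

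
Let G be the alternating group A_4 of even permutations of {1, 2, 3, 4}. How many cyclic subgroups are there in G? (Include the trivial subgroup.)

8

A cyclic subgroup of order d is generated by each of its φ(d) elements of order d, so the cyclic subgroups of order d number (#elements of order d)/φ(d).
Cyclic subgroups by order — order 1: 1; order 2: 3; order 3: 4.
Total: 8.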